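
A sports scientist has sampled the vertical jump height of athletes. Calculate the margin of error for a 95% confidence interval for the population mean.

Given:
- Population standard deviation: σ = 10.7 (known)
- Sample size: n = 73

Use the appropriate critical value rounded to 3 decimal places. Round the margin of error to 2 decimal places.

The population standard deviation σ is known, so use the z-interval margin of error formula.

For 95% confidence, z* = 1.96 (from standard normal table)

Margin of error formula for z-interval: E = z* × σ/√n

E = 1.96 × 10.7/√73
  = 1.96 × 1.252340
  = 2.4546

Rounded to 2 decimal places:

2.45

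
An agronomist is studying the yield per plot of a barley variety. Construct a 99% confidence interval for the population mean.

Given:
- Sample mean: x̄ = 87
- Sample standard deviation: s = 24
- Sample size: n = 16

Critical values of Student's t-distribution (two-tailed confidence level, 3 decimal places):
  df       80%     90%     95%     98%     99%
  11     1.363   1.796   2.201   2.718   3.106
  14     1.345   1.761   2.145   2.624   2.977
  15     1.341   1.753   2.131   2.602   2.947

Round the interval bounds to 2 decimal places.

The population standard deviation σ is unknown (only the sample standard deviation s is given), so use a t-interval with df = n - 1 = 16 - 1 = 15.

For 99% confidence with df = 15, t* = 2.947 (from t-table)

Standard error: SE = s/√n = 24/√16 = 6.000000

Margin of error: E = t* × SE = 2.947 × 6.000000 = 17.6820

T-interval: x̄ ± E = 87 ± 17.6820 = (69.3180, 104.6820)

Rounded to 2 decimal places:

(69.32, 104.68)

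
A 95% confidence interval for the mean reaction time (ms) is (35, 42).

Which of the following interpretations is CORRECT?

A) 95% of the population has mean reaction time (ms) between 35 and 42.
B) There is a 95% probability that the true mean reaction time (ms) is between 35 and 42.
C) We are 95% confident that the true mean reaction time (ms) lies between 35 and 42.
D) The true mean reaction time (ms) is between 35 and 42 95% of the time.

A confidence interval represents our confidence in the procedure, not a probability statement about the parameter.

Key concept: If we repeated this sampling process many times and computed a 95% CI each time, about 95% of those intervals would contain the true population parameter.

For this specific interval (35, 42):
- Midpoint (point estimate): 38.5
- Margin of error: 3.5

The correct interpretation is the one stating confidence that the true parameter lies in the interval — option C.

C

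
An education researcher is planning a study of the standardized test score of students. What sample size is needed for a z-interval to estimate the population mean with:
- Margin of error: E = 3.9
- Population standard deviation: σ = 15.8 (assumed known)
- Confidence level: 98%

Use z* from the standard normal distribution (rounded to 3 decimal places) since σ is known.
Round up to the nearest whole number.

Using z* since population σ is known (z-interval formula).

For 98% confidence, z* = 2.326 (from standard normal table)

Sample size formula for z-interval: n = (z*σ/E)²

n = (2.326 × 15.8 / 3.9)²
  = (9.423282)²
  = 88.7982

Round up to the nearest whole number: n = 89

89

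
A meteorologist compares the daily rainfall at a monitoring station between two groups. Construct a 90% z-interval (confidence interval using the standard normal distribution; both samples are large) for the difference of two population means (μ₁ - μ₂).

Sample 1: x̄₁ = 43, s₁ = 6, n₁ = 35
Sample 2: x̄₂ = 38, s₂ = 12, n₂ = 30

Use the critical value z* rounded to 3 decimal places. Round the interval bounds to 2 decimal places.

Both samples are large (n₁ = 35 ≥ 30, n₂ = 30 ≥ 30), so a z-interval for the difference of means applies.

Point estimate: x̄₁ - x̄₂ = 43 - 38 = 5

Standard error: SE = √(s₁²/n₁ + s₂²/n₂)
= √(6²/35 + 12²/30)
= √(1.028571 + 4.800000)
= 2.414243

For 90% confidence, z* = 1.645 (from standard normal table)
Margin of error: E = z* × SE = 1.645 × 2.414243 = 3.9714

Z-interval: (x̄₁ - x̄₂) ± E = 5 ± 3.9714 = (1.0286, 8.9714)

Rounded to 2 decimal places:

(1.03, 8.97)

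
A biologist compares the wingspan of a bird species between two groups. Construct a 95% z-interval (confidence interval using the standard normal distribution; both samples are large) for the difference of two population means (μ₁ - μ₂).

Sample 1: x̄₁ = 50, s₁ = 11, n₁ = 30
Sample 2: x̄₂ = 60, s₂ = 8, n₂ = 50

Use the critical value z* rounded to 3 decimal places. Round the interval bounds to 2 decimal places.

Both samples are large (n₁ = 30 ≥ 30, n₂ = 50 ≥ 30), so a z-interval for the difference of means applies.

Point estimate: x̄₁ - x̄₂ = 50 - 60 = -10

Standard error: SE = √(s₁²/n₁ + s₂²/n₂)
= √(11²/30 + 8²/50)
= √(4.033333 + 1.280000)
= 2.305067

For 95% confidence, z* = 1.96 (from standard normal table)
Margin of error: E = z* × SE = 1.96 × 2.305067 = 4.5179

Z-interval: (x̄₁ - x̄₂) ± E = -10 ± 4.5179 = (-14.5179, -5.4821)

Rounded to 2 decimal places:

(-14.52, -5.48)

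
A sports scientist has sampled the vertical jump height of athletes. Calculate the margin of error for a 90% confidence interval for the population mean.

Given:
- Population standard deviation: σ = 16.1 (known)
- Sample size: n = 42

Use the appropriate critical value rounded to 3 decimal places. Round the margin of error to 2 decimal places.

The population standard deviation σ is known, so use the z-interval margin of error formula.

For 90% confidence, z* = 1.645 (from standard normal table)

Margin of error formula for z-interval: E = z* × σ/√n

E = 1.645 × 16.1/√42
  = 1.645 × 2.484284
  = 4.0866

Rounded to 2 decimal places:

4.09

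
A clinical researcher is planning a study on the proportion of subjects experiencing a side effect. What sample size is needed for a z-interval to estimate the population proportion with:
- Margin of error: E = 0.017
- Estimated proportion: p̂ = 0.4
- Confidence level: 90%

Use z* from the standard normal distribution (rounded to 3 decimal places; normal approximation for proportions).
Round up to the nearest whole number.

Using z* for proportion z-interval (normal approximation).

For 90% confidence, z* = 1.645 (from standard normal table)

Sample size formula for proportion z-interval: n = z*²p̂(1-p̂)/E²

n = 1.645² × 0.4 × 0.6 / 0.017²
  = 2.706025 × 0.24 / 0.000289
  = 2247.2180

Round up to the nearest whole number: n = 2248

2248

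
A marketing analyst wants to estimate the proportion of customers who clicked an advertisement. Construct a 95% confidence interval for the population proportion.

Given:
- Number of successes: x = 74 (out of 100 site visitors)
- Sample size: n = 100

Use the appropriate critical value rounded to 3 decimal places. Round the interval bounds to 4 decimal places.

Sample proportion: p̂ = 74/100 = 0.740000

Check conditions for normal approximation:
  np̂ = 74 ≥ 10 ✓
  n(1-p̂) = 26 ≥ 10 ✓

The sample is large enough, so use a z-interval (normal approximation) for the proportion.

For 95% confidence, z* = 1.96 (from standard normal table)

Standard error: SE = √(p̂(1-p̂)/n) = √(0.740000×0.260000/100) = 0.04386342

Margin of error: E = z* × SE = 1.96 × 0.04386342 = 0.085972

Z-interval: p̂ ± E = 0.740000 ± 0.085972 = (0.654028, 0.825972)

Rounded to 4 decimal places:

(0.6540, 0.8260)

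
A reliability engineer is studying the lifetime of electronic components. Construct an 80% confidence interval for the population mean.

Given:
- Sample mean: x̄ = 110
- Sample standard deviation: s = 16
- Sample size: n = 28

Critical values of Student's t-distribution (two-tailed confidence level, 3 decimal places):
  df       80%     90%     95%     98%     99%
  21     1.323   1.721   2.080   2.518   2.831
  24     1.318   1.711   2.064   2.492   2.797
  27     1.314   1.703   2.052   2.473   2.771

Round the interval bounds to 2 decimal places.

The population standard deviation σ is unknown (only the sample standard deviation s is given), so use a t-interval with df = n - 1 = 28 - 1 = 27.

For 80% confidence with df = 27, t* = 1.314 (from t-table)

Standard error: SE = s/√n = 16/√28 = 3.023716

Margin of error: E = t* × SE = 1.314 × 3.023716 = 3.9732

T-interval: x̄ ± E = 110 ± 3.9732 = (106.0268, 113.9732)

Rounded to 2 decimal places:

(106.03, 113.97)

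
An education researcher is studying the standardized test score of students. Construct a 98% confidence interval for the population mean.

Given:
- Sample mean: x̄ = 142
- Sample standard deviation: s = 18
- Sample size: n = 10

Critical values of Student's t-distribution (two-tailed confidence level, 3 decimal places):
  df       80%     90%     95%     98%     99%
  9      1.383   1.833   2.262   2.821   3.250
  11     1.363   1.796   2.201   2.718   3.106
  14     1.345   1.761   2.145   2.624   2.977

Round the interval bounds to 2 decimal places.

The population standard deviation σ is unknown (only the sample standard deviation s is given), so use a t-interval with df = n - 1 = 10 - 1 = 9.

For 98% confidence with df = 9, t* = 2.821 (from t-table)

Standard error: SE = s/√n = 18/√10 = 5.692100

Margin of error: E = t* × SE = 2.821 × 5.692100 = 16.0574

T-interval: x̄ ± E = 142 ± 16.0574 = (125.9426, 158.0574)

Rounded to 2 decimal places:

(125.94, 158.06)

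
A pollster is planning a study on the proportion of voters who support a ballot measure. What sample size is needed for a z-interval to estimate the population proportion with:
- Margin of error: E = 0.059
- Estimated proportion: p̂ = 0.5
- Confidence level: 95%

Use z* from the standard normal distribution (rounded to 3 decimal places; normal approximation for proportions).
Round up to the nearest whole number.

Using z* for proportion z-interval (normal approximation).

For 95% confidence, z* = 1.96 (from standard normal table)

Sample size formula for proportion z-interval: n = z*²p̂(1-p̂)/E²

n = 1.96² × 0.5 × 0.5 / 0.059²
  = 3.8416 × 0.25 / 0.003481
  = 275.8977

Round up to the nearest whole number: n = 276

276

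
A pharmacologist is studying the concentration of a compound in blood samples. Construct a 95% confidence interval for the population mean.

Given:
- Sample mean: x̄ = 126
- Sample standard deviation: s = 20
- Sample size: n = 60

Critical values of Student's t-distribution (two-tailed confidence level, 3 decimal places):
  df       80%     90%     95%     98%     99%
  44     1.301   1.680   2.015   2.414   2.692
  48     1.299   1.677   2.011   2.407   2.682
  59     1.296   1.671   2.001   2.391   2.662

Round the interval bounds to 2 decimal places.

The population standard deviation σ is unknown (only the sample standard deviation s is given), so use a t-interval with df = n - 1 = 60 - 1 = 59.

For 95% confidence with df = 59, t* = 2.001 (from t-table)

Standard error: SE = s/√n = 20/√60 = 2.581989

Margin of error: E = t* × SE = 2.001 × 2.581989 = 5.1666

T-interval: x̄ ± E = 126 ± 5.1666 = (120.8334, 131.1666)

Rounded to 2 decimal places:

(120.83, 131.17)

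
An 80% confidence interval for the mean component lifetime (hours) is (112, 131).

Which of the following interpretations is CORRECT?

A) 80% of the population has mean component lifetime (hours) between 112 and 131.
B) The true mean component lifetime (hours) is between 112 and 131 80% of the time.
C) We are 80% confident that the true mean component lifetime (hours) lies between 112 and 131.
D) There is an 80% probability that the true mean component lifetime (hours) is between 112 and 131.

A confidence interval represents our confidence in the procedure, not a probability statement about the parameter.

Key concept: If we repeated this sampling process many times and computed an 80% CI each time, about 80% of those intervals would contain the true population parameter.

For this specific interval (112, 131):
- Midpoint (point estimate): 121.5
- Margin of error: 9.5

The correct interpretation is the one stating confidence that the true parameter lies in the interval — option C.

C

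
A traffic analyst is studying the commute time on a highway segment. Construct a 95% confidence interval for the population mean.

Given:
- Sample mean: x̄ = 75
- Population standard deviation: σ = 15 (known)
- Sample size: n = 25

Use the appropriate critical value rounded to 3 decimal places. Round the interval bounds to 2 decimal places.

The population standard deviation σ is known, so use a z-interval (standard normal critical value).

For 95% confidence, z* = 1.96 (from standard normal table)

Standard error: SE = σ/√n = 15/√25 = 3.000000

Margin of error: E = z* × SE = 1.96 × 3.000000 = 5.8800

Z-interval: x̄ ± E = 75 ± 5.8800 = (69.1200, 80.8800)

Rounded to 2 decimal places:

(69.12, 80.88)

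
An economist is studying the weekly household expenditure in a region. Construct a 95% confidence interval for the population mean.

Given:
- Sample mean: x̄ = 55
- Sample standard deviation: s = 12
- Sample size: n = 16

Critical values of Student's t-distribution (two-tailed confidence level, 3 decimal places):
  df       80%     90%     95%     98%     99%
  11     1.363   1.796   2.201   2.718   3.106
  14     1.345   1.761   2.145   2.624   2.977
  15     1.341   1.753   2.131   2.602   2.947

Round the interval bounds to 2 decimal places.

The population standard deviation σ is unknown (only the sample standard deviation s is given), so use a t-interval with df = n - 1 = 16 - 1 = 15.

For 95% confidence with df = 15, t* = 2.131 (from t-table)

Standard error: SE = s/√n = 12/√16 = 3.000000

Margin of error: E = t* × SE = 2.131 × 3.000000 = 6.3930

T-interval: x̄ ± E = 55 ± 6.3930 = (48.6070, 61.3930)

Rounded to 2 decimal places:

(48.61, 61.39)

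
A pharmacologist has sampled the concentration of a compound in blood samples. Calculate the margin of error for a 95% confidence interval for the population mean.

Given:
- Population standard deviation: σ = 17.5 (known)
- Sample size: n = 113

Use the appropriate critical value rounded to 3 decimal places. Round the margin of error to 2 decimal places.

The population standard deviation σ is known, so use the z-interval margin of error formula.

For 95% confidence, z* = 1.96 (from standard normal table)

Margin of error formula for z-interval: E = z* × σ/√n

E = 1.96 × 17.5/√113
  = 1.96 × 1.646262
  = 3.2267

Rounded to 2 decimal places:

3.23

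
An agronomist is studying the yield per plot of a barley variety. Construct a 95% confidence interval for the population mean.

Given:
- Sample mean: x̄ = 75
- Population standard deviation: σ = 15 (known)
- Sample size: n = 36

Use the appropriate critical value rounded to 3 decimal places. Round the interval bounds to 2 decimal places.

The population standard deviation σ is known, so use a z-interval (standard normal critical value).

For 95% confidence, z* = 1.96 (from standard normal table)

Standard error: SE = σ/√n = 15/√36 = 2.500000

Margin of error: E = z* × SE = 1.96 × 2.500000 = 4.9000

Z-interval: x̄ ± E = 75 ± 4.9000 = (70.1000, 79.9000)

Rounded to 2 decimal places:

(70.10, 79.90)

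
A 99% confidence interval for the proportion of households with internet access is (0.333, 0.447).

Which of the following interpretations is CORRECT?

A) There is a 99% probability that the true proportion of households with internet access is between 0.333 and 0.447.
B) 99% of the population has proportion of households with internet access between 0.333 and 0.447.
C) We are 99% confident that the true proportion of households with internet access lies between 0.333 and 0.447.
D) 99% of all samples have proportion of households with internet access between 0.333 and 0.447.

A confidence interval represents our confidence in the procedure, not a probability statement about the parameter.

Key concept: If we repeated this sampling process many times and computed a 99% CI each time, about 99% of those intervals would contain the true population parameter.

For this specific interval (0.333, 0.447):
- Midpoint (point estimate): 0.39
- Margin of error: 0.057

The correct interpretation is the one stating confidence that the true parameter lies in the interval — option C.

C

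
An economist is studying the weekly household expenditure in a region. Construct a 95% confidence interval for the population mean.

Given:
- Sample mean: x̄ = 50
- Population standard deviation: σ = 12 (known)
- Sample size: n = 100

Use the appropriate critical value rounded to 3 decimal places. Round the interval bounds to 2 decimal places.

The population standard deviation σ is known, so use a z-interval (standard normal critical value).

For 95% confidence, z* = 1.96 (from standard normal table)

Standard error: SE = σ/√n = 12/√100 = 1.200000

Margin of error: E = z* × SE = 1.96 × 1.200000 = 2.3520

Z-interval: x̄ ± E = 50 ± 2.3520 = (47.6480, 52.3520)

Rounded to 2 decimal places:

(47.65, 52.35)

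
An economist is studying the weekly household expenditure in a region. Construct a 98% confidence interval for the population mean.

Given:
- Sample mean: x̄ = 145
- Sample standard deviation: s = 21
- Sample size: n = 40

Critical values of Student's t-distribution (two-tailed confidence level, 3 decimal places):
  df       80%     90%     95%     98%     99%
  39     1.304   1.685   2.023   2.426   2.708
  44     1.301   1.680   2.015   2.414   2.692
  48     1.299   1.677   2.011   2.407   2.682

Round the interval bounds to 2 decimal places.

The population standard deviation σ is unknown (only the sample standard deviation s is given), so use a t-interval with df = n - 1 = 40 - 1 = 39.

For 98% confidence with df = 39, t* = 2.426 (from t-table)

Standard error: SE = s/√n = 21/√40 = 3.320392

Margin of error: E = t* × SE = 2.426 × 3.320392 = 8.0553

T-interval: x̄ ± E = 145 ± 8.0553 = (136.9447, 153.0553)

Rounded to 2 decimal places:

(136.94, 153.06)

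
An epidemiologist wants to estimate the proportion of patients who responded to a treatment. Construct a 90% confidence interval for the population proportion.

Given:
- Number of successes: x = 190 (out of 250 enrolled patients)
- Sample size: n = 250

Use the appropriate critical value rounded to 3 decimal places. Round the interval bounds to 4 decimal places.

Sample proportion: p̂ = 190/250 = 0.760000

Check conditions for normal approximation:
  np̂ = 190 ≥ 10 ✓
  n(1-p̂) = 60 ≥ 10 ✓

The sample is large enough, so use a z-interval (normal approximation) for the proportion.

For 90% confidence, z* = 1.645 (from standard normal table)

Standard error: SE = √(p̂(1-p̂)/n) = √(0.760000×0.240000/250) = 0.02701111

Margin of error: E = z* × SE = 1.645 × 0.02701111 = 0.044433

Z-interval: p̂ ± E = 0.760000 ± 0.044433 = (0.715567, 0.804433)

Rounded to 4 decimal places:

(0.7156, 0.8044)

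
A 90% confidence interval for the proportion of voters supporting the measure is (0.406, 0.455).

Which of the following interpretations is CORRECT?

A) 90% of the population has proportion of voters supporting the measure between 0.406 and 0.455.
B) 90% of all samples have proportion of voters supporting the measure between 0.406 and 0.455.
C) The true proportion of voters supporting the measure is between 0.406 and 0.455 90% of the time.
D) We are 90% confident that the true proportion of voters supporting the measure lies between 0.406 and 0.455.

A confidence interval represents our confidence in the procedure, not a probability statement about the parameter.

Key concept: If we repeated this sampling process many times and computed a 90% CI each time, about 90% of those intervals would contain the true population parameter.

For this specific interval (0.406, 0.455):
- Midpoint (point estimate): 0.4305
- Margin of error: 0.0245

The correct interpretation is the one stating confidence that the true parameter lies in the interval — option D.

D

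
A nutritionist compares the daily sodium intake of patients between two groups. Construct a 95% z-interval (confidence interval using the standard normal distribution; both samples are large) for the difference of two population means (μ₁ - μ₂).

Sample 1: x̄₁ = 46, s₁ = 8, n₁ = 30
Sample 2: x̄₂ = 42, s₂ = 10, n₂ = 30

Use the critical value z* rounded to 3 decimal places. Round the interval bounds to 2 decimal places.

Both samples are large (n₁ = 30 ≥ 30, n₂ = 30 ≥ 30), so a z-interval for the difference of means applies.

Point estimate: x̄₁ - x̄₂ = 46 - 42 = 4

Standard error: SE = √(s₁²/n₁ + s₂²/n₂)
= √(8²/30 + 10²/30)
= √(2.133333 + 3.333333)
= 2.338090

For 95% confidence, z* = 1.96 (from standard normal table)
Margin of error: E = z* × SE = 1.96 × 2.338090 = 4.5827

Z-interval: (x̄₁ - x̄₂) ± E = 4 ± 4.5827 = (-0.5827, 8.5827)

Rounded to 2 decimal places:

(-0.58, 8.58)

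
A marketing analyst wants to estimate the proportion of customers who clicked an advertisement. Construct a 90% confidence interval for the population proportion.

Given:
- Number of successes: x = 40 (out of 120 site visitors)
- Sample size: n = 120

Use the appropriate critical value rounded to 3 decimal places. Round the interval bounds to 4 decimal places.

Sample proportion: p̂ = 40/120 = 0.333333

Check conditions for normal approximation:
  np̂ = 40 ≥ 10 ✓
  n(1-p̂) = 80 ≥ 10 ✓

The sample is large enough, so use a z-interval (normal approximation) for the proportion.

For 90% confidence, z* = 1.645 (from standard normal table)

Standard error: SE = √(p̂(1-p̂)/n) = √(0.333333×0.666667/120) = 0.04303315

Margin of error: E = z* × SE = 1.645 × 0.04303315 = 0.070790

Z-interval: p̂ ± E = 0.333333 ± 0.070790 = (0.262544, 0.404123)

Rounded to 4 decimal places:

(0.2625, 0.4041)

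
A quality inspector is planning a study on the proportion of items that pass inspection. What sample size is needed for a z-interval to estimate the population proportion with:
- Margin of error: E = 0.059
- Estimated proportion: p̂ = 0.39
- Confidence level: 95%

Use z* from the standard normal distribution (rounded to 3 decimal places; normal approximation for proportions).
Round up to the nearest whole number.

Using z* for proportion z-interval (normal approximation).

For 95% confidence, z* = 1.96 (from standard normal table)

Sample size formula for proportion z-interval: n = z*²p̂(1-p̂)/E²

n = 1.96² × 0.39 × 0.61 / 0.059²
  = 3.8416 × 0.2379 / 0.003481
  = 262.5443

Round up to the nearest whole number: n = 263

263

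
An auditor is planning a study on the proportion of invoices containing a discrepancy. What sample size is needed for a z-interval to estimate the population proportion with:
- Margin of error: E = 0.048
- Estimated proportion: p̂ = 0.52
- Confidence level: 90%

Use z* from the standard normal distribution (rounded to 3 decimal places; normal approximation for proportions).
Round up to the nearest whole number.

Using z* for proportion z-interval (normal approximation).

For 90% confidence, z* = 1.645 (from standard normal table)

Sample size formula for proportion z-interval: n = z*²p̂(1-p̂)/E²

n = 1.645² × 0.52 × 0.48 / 0.048²
  = 2.706025 × 0.2496 / 0.002304
  = 293.1527

Round up to the nearest whole number: n = 294

294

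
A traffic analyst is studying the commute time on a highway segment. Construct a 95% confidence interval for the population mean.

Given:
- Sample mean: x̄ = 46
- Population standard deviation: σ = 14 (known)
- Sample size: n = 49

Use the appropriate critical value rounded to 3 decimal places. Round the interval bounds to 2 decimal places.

The population standard deviation σ is known, so use a z-interval (standard normal critical value).

For 95% confidence, z* = 1.96 (from standard normal table)

Standard error: SE = σ/√n = 14/√49 = 2.000000

Margin of error: E = z* × SE = 1.96 × 2.000000 = 3.9200

Z-interval: x̄ ± E = 46 ± 3.9200 = (42.0800, 49.9200)

Rounded to 2 decimal places:

(42.08, 49.92)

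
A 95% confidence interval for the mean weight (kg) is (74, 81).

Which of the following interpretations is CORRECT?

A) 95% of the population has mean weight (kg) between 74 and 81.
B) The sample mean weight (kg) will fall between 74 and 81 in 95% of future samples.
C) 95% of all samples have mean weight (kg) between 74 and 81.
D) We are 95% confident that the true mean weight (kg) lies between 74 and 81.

A confidence interval represents our confidence in the procedure, not a probability statement about the parameter.

Key concept: If we repeated this sampling process many times and computed a 95% CI each time, about 95% of those intervals would contain the true population parameter.

For this specific interval (74, 81):
- Midpoint (point estimate): 77.5
- Margin of error: 3.5

The correct interpretation is the one stating confidence that the true parameter lies in the interval — option D.

D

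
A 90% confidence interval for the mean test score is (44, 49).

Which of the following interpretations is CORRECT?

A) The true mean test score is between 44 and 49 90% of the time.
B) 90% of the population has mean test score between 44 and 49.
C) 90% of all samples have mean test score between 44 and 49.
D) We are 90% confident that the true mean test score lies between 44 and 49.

A confidence interval represents our confidence in the procedure, not a probability statement about the parameter.

Key concept: If we repeated this sampling process many times and computed a 90% CI each time, about 90% of those intervals would contain the true population parameter.

For this specific interval (44, 49):
- Midpoint (point estimate): 46.5
- Margin of error: 2.5

The correct interpretation is the one stating confidence that the true parameter lies in the interval — option D.

D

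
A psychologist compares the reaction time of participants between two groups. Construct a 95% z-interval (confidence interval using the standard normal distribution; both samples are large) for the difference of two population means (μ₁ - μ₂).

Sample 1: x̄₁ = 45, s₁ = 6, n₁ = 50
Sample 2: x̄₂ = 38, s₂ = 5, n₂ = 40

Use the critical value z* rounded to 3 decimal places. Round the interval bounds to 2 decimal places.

Both samples are large (n₁ = 50 ≥ 30, n₂ = 40 ≥ 30), so a z-interval for the difference of means applies.

Point estimate: x̄₁ - x̄₂ = 45 - 38 = 7

Standard error: SE = √(s₁²/n₁ + s₂²/n₂)
= √(6²/50 + 5²/40)
= √(0.720000 + 0.625000)
= 1.159741

For 95% confidence, z* = 1.96 (from standard normal table)
Margin of error: E = z* × SE = 1.96 × 1.159741 = 2.2731

Z-interval: (x̄₁ - x̄₂) ± E = 7 ± 2.2731 = (4.7269, 9.2731)

Rounded to 2 decimal places:

(4.73, 9.27)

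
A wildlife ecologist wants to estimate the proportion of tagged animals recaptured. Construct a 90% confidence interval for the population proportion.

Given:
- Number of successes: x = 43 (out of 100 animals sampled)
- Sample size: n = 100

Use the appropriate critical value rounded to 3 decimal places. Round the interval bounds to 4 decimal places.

Sample proportion: p̂ = 43/100 = 0.430000

Check conditions for normal approximation:
  np̂ = 43 ≥ 10 ✓
  n(1-p̂) = 57 ≥ 10 ✓

The sample is large enough, so use a z-interval (normal approximation) for the proportion.

For 90% confidence, z* = 1.645 (from standard normal table)

Standard error: SE = √(p̂(1-p̂)/n) = √(0.430000×0.570000/100) = 0.04950758

Margin of error: E = z* × SE = 1.645 × 0.04950758 = 0.081440

Z-interval: p̂ ± E = 0.430000 ± 0.081440 = (0.348560, 0.511440)

Rounded to 4 decimal places:

(0.3486, 0.5114)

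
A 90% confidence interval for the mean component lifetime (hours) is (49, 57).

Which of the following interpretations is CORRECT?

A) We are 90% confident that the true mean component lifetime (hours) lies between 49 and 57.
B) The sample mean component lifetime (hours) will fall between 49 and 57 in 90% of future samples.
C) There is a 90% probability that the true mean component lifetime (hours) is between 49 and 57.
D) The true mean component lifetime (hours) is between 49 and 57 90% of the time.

A confidence interval represents our confidence in the procedure, not a probability statement about the parameter.

Key concept: If we repeated this sampling process many times and computed a 90% CI each time, about 90% of those intervals would contain the true population parameter.

For this specific interval (49, 57):
- Midpoint (point estimate): 53
- Margin of error: 4

The correct interpretation is the one stating confidence that the true parameter lies in the interval — option A.

A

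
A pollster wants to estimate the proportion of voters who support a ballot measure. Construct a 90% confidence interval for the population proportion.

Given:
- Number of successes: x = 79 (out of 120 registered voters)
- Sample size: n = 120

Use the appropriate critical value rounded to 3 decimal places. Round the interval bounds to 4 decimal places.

Sample proportion: p̂ = 79/120 = 0.658333

Check conditions for normal approximation:
  np̂ = 79 ≥ 10 ✓
  n(1-p̂) = 41 ≥ 10 ✓

The sample is large enough, so use a z-interval (normal approximation) for the proportion.

For 90% confidence, z* = 1.645 (from standard normal table)

Standard error: SE = √(p̂(1-p̂)/n) = √(0.658333×0.341667/120) = 0.04329459

Margin of error: E = z* × SE = 1.645 × 0.04329459 = 0.071220

Z-interval: p̂ ± E = 0.658333 ± 0.071220 = (0.587114, 0.729553)

Rounded to 4 decimal places:

(0.5871, 0.7296)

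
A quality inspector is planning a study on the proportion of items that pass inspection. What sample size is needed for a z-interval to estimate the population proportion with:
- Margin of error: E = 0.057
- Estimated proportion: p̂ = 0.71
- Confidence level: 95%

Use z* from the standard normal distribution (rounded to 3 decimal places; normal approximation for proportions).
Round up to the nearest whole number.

Using z* for proportion z-interval (normal approximation).

For 95% confidence, z* = 1.96 (from standard normal table)

Sample size formula for proportion z-interval: n = z*²p̂(1-p̂)/E²

n = 1.96² × 0.71 × 0.29 / 0.057²
  = 3.8416 × 0.2059 / 0.003249
  = 243.4550

Round up to the nearest whole number: n = 244

244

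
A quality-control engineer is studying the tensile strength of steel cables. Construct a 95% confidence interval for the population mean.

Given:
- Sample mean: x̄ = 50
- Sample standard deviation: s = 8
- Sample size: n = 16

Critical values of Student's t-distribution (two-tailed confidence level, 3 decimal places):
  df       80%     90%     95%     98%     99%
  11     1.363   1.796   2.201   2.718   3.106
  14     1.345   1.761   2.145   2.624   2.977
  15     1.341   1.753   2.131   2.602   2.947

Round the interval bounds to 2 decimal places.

The population standard deviation σ is unknown (only the sample standard deviation s is given), so use a t-interval with df = n - 1 = 16 - 1 = 15.

For 95% confidence with df = 15, t* = 2.131 (from t-table)

Standard error: SE = s/√n = 8/√16 = 2.000000

Margin of error: E = t* × SE = 2.131 × 2.000000 = 4.2620

T-interval: x̄ ± E = 50 ± 4.2620 = (45.7380, 54.2620)

Rounded to 2 decimal places:

(45.74, 54.26)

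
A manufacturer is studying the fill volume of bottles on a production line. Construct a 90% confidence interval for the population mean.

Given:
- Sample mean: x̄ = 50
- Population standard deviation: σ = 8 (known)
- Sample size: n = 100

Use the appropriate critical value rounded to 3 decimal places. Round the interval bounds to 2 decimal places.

The population standard deviation σ is known, so use a z-interval (standard normal critical value).

For 90% confidence, z* = 1.645 (from standard normal table)

Standard error: SE = σ/√n = 8/√100 = 0.800000

Margin of error: E = z* × SE = 1.645 × 0.800000 = 1.3160

Z-interval: x̄ ± E = 50 ± 1.3160 = (48.6840, 51.3160)

Rounded to 2 decimal places:

(48.68, 51.32)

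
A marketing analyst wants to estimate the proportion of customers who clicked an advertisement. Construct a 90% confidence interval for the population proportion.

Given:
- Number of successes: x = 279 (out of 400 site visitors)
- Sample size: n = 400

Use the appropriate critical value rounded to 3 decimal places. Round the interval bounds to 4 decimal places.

Sample proportion: p̂ = 279/400 = 0.697500

Check conditions for normal approximation:
  np̂ = 279 ≥ 10 ✓
  n(1-p̂) = 121 ≥ 10 ✓

The sample is large enough, so use a z-interval (normal approximation) for the proportion.

For 90% confidence, z* = 1.645 (from standard normal table)

Standard error: SE = √(p̂(1-p̂)/n) = √(0.697500×0.302500/400) = 0.02296703

Margin of error: E = z* × SE = 1.645 × 0.02296703 = 0.037781

Z-interval: p̂ ± E = 0.697500 ± 0.037781 = (0.659719, 0.735281)

Rounded to 4 decimal places:

(0.6597, 0.7353)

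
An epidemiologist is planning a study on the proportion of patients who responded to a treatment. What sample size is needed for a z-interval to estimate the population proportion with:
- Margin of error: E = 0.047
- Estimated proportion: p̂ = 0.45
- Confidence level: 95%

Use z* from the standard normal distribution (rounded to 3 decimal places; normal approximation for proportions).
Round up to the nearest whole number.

Using z* for proportion z-interval (normal approximation).

For 95% confidence, z* = 1.96 (from standard normal table)

Sample size formula for proportion z-interval: n = z*²p̂(1-p̂)/E²

n = 1.96² × 0.45 × 0.55 / 0.047²
  = 3.8416 × 0.2475 / 0.002209
  = 430.4192

Round up to the nearest whole number: n = 431

431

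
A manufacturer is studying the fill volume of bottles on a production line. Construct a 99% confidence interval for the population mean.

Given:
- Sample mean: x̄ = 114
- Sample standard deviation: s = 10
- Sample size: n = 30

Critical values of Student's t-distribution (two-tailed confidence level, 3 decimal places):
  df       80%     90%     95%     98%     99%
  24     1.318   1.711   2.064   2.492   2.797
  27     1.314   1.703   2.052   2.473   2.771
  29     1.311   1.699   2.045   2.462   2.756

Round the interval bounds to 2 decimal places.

The population standard deviation σ is unknown (only the sample standard deviation s is given), so use a t-interval with df = n - 1 = 30 - 1 = 29.

For 99% confidence with df = 29, t* = 2.756 (from t-table)

Standard error: SE = s/√n = 10/√30 = 1.825742

Margin of error: E = t* × SE = 2.756 × 1.825742 = 5.0317

T-interval: x̄ ± E = 114 ± 5.0317 = (108.9683, 119.0317)

Rounded to 2 decimal places:

(108.97, 119.03)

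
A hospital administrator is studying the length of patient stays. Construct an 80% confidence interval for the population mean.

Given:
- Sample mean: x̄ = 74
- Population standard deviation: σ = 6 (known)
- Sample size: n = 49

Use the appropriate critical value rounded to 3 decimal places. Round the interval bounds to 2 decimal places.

The population standard deviation σ is known, so use a z-interval (standard normal critical value).

For 80% confidence, z* = 1.282 (from standard normal table)

Standard error: SE = σ/√n = 6/√49 = 0.857143

Margin of error: E = z* × SE = 1.282 × 0.857143 = 1.0989

Z-interval: x̄ ± E = 74 ± 1.0989 = (72.9011, 75.0989)

Rounded to 2 decimal places:

(72.90, 75.10)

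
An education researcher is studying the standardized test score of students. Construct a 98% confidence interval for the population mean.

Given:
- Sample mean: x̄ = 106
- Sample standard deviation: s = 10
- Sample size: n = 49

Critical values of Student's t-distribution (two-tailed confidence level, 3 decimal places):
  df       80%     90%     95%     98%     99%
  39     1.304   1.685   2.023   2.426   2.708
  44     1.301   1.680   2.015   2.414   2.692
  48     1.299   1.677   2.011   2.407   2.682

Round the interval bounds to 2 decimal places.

The population standard deviation σ is unknown (only the sample standard deviation s is given), so use a t-interval with df = n - 1 = 49 - 1 = 48.

For 98% confidence with df = 48, t* = 2.407 (from t-table)

Standard error: SE = s/√n = 10/√49 = 1.428571

Margin of error: E = t* × SE = 2.407 × 1.428571 = 3.4386

T-interval: x̄ ± E = 106 ± 3.4386 = (102.5614, 109.4386)

Rounded to 2 decimal places:

(102.56, 109.44)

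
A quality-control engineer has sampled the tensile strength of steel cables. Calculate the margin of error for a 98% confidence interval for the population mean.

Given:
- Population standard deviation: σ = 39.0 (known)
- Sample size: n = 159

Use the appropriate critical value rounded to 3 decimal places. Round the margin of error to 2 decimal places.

The population standard deviation σ is known, so use the z-interval margin of error formula.

For 98% confidence, z* = 2.326 (from standard normal table)

Margin of error formula for z-interval: E = z* × σ/√n

E = 2.326 × 39.0/√159
  = 2.326 × 3.092901
  = 7.1941

Rounded to 2 decimal places:

7.19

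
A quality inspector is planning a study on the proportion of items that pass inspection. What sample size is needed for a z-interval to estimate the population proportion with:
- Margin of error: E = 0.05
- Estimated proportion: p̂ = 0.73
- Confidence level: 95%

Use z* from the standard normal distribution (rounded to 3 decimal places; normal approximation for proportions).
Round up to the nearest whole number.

Using z* for proportion z-interval (normal approximation).

For 95% confidence, z* = 1.96 (from standard normal table)

Sample size formula for proportion z-interval: n = z*²p̂(1-p̂)/E²

n = 1.96² × 0.73 × 0.27 / 0.05²
  = 3.8416 × 0.1971 / 0.0025
  = 302.8717

Round up to the nearest whole number: n = 303

303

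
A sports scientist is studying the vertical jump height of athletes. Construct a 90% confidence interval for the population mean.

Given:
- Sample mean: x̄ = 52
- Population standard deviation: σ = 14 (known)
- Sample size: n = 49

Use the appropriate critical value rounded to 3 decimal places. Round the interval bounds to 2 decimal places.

The population standard deviation σ is known, so use a z-interval (standard normal critical value).

For 90% confidence, z* = 1.645 (from standard normal table)

Standard error: SE = σ/√n = 14/√49 = 2.000000

Margin of error: E = z* × SE = 1.645 × 2.000000 = 3.2900

Z-interval: x̄ ± E = 52 ± 3.2900 = (48.7100, 55.2900)

Rounded to 2 decimal places:

(48.71, 55.29)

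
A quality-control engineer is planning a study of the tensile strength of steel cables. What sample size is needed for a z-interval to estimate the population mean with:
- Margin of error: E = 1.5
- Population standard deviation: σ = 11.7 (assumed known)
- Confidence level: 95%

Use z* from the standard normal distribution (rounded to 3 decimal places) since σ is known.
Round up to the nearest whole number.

Using z* since population σ is known (z-interval formula).

For 95% confidence, z* = 1.96 (from standard normal table)

Sample size formula for z-interval: n = (z*σ/E)²

n = (1.96 × 11.7 / 1.5)²
  = (15.288000)²
  = 233.7229

Round up to the nearest whole number: n = 234

234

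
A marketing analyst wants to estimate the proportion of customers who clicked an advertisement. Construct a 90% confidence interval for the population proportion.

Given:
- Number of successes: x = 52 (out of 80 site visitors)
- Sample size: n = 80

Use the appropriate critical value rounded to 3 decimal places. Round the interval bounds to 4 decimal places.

Sample proportion: p̂ = 52/80 = 0.650000

Check conditions for normal approximation:
  np̂ = 52 ≥ 10 ✓
  n(1-p̂) = 28 ≥ 10 ✓

The sample is large enough, so use a z-interval (normal approximation) for the proportion.

For 90% confidence, z* = 1.645 (from standard normal table)

Standard error: SE = √(p̂(1-p̂)/n) = √(0.650000×0.350000/80) = 0.05332682

Margin of error: E = z* × SE = 1.645 × 0.05332682 = 0.087723

Z-interval: p̂ ± E = 0.650000 ± 0.087723 = (0.562277, 0.737723)

Rounded to 4 decimal places:

(0.5623, 0.7377)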